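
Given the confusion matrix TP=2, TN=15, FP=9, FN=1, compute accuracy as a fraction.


Accuracy = (TP + TN) / (TP + TN + FP + FN)
TP + TN = 2 + 15 = 17
Total = 2 + 15 + 9 + 1 = 27
Accuracy = 17 / 27 = 17/27

17/27


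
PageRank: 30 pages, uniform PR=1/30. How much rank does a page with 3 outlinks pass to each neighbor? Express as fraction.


Initial PR = 1/30 = 1/30
Outlinks = 3
Contribution per link = PR / outlinks
= 1/30 / 3
= 1/90

1/90


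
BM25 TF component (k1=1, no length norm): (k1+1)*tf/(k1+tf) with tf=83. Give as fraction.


BM25 TF component = (k1+1)*tf / (k1+tf)
k1 = 1, tf = 83
Numerator = (1+1)*83 = 166
Denominator = 1 + 83 = 84
= 166/84 = 83/42

83/42


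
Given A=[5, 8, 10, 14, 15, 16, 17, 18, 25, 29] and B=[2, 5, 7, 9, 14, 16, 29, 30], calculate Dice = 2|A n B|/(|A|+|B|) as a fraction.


A intersect B = [5, 14, 16, 29]
|A intersect B| = 4
|A| = 10, |B| = 8
Dice = 2*4 / (10+8)
= 8 / 18 = 4/9

4/9


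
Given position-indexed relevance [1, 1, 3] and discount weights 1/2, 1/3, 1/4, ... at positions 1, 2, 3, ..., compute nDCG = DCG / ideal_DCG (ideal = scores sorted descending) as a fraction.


Position discount weights w_i = 1/(i+1) for i=1..3:
Weights = [1/2, 1/3, 1/4]
Actual relevance: [1, 1, 3]
DCG = 1/2 + 1/3 + 3/4 = 19/12
Ideal relevance (sorted desc): [3, 1, 1]
Ideal DCG = 3/2 + 1/3 + 1/4 = 25/12
nDCG = DCG / ideal_DCG = 19/12 / 25/12 = 19/25

19/25


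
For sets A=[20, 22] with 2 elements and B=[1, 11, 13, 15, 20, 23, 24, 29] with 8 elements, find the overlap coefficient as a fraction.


A intersect B = [20]
|A intersect B| = 1
min(|A|, |B|) = min(2, 8) = 2
Overlap = 1 / 2 = 1/2

1/2


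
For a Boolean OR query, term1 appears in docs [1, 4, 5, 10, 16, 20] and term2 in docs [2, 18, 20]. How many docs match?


Boolean OR: find union of posting lists
term1 docs: [1, 4, 5, 10, 16, 20]
term2 docs: [2, 18, 20]
Union: [1, 2, 4, 5, 10, 16, 18, 20]
|union| = 8

8


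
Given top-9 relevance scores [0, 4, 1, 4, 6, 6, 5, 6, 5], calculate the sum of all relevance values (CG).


Cumulative Gain = sum of relevance scores
Position 1: rel=0, running sum=0
Position 2: rel=4, running sum=4
Position 3: rel=1, running sum=5
Position 4: rel=4, running sum=9
Position 5: rel=6, running sum=15
Position 6: rel=6, running sum=21
Position 7: rel=5, running sum=26
Position 8: rel=6, running sum=32
Position 9: rel=5, running sum=37
CG = 37

37


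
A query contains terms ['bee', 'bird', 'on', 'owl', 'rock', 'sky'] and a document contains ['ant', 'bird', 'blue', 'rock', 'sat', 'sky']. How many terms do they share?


Query terms: ['bee', 'bird', 'on', 'owl', 'rock', 'sky']
Document terms: ['ant', 'bird', 'blue', 'rock', 'sat', 'sky']
Common terms: ['bird', 'rock', 'sky']
Overlap count = 3

3


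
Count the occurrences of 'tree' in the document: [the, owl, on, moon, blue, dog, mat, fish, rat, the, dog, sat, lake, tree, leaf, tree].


Document has 16 words
Scanning for 'tree':
Found at positions: [13, 15]
Count = 2

2


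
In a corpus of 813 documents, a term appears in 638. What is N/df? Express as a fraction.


IDF ratio = N / df
= 813 / 638
= 813/638

813/638


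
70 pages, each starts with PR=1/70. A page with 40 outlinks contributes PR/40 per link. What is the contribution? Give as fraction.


Initial PR = 1/70 = 1/70
Outlinks = 40
Contribution per link = PR / outlinks
= 1/70 / 40
= 1/2800

1/2800


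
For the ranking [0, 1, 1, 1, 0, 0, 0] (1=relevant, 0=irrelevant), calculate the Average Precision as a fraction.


Computing P@k for each relevant position:
Position 1: not relevant
Position 2: relevant, P@2 = 1/2 = 1/2
Position 3: relevant, P@3 = 2/3 = 2/3
Position 4: relevant, P@4 = 3/4 = 3/4
Position 5: not relevant
Position 6: not relevant
Position 7: not relevant
Sum of P@k = 1/2 + 2/3 + 3/4 = 23/12
AP = 23/12 / 3 = 23/36

23/36


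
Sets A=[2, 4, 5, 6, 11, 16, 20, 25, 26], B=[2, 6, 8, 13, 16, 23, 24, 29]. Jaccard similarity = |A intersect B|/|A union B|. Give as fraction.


A intersect B = [2, 6, 16]
|A intersect B| = 3
A union B = [2, 4, 5, 6, 8, 11, 13, 16, 20, 23, 24, 25, 26, 29]
|A union B| = 14
Jaccard = 3/14 = 3/14

3/14


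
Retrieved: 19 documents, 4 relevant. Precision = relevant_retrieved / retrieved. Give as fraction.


Precision = relevant_retrieved / total_retrieved
= 4 / 19
= 4 / (4 + 15)
= 4/19

4/19


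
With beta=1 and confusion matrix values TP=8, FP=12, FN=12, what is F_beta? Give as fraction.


P = TP/(TP+FP) = 8/20 = 2/5
R = TP/(TP+FN) = 8/20 = 2/5
beta^2 = 1^2 = 1
(1 + beta^2) = 2
Numerator = (1+beta^2)*P*R = 8/25
Denominator = beta^2*P + R = 2/5 + 2/5 = 4/5
F_beta = 2/5

2/5


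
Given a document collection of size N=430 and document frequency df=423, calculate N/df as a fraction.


IDF ratio = N / df
= 430 / 423
= 430/423

430/423


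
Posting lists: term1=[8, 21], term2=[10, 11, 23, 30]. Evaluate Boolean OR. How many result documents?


Boolean OR: find union of posting lists
term1 docs: [8, 21]
term2 docs: [10, 11, 23, 30]
Union: [8, 10, 11, 21, 23, 30]
|union| = 6

6


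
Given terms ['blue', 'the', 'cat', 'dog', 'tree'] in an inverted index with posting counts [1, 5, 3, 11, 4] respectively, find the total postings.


Summing posting list sizes:
'blue': 1 postings
'the': 5 postings
'cat': 3 postings
'dog': 11 postings
'tree': 4 postings
Total = 1 + 5 + 3 + 11 + 4 = 24

24


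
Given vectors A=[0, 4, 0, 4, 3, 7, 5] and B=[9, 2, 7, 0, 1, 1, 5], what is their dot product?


Dot product = sum of element-wise products
A[0]*B[0] = 0*9 = 0
A[1]*B[1] = 4*2 = 8
A[2]*B[2] = 0*7 = 0
A[3]*B[3] = 4*0 = 0
A[4]*B[4] = 3*1 = 3
A[5]*B[5] = 7*1 = 7
A[6]*B[6] = 5*5 = 25
Sum = 0 + 8 + 0 + 0 + 3 + 7 + 25 = 43

43


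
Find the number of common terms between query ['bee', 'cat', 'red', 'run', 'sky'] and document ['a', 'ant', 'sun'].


Query terms: ['bee', 'cat', 'red', 'run', 'sky']
Document terms: ['a', 'ant', 'sun']
Common terms: []
Overlap count = 0

0


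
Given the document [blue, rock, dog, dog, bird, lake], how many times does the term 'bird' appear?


Document has 6 words
Scanning for 'bird':
Found at positions: [4]
Count = 1

1


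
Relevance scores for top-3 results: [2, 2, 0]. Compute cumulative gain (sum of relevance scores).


Cumulative Gain = sum of relevance scores
Position 1: rel=2, running sum=2
Position 2: rel=2, running sum=4
Position 3: rel=0, running sum=4
CG = 4

4


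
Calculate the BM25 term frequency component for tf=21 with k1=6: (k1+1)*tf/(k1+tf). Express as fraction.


BM25 TF component = (k1+1)*tf / (k1+tf)
k1 = 6, tf = 21
Numerator = (6+1)*21 = 147
Denominator = 6 + 21 = 27
= 147/27 = 49/9

49/9


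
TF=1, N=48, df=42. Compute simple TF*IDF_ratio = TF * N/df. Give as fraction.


TF * (N/df)
= 1 * (48/42)
= 1 * 8/7
= 8/7

8/7


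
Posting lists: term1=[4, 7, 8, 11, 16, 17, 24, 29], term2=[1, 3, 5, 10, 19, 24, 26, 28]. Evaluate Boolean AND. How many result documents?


Boolean AND: find intersection of posting lists
term1 docs: [4, 7, 8, 11, 16, 17, 24, 29]
term2 docs: [1, 3, 5, 10, 19, 24, 26, 28]
Intersection: [24]
|intersection| = 1

1


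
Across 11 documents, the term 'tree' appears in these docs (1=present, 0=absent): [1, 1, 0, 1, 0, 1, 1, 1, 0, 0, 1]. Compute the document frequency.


Checking each document for 'tree':
Doc 1: present
Doc 2: present
Doc 3: absent
Doc 4: present
Doc 5: absent
Doc 6: present
Doc 7: present
Doc 8: present
Doc 9: absent
Doc 10: absent
Doc 11: present
df = sum of presences = 1 + 1 + 0 + 1 + 0 + 1 + 1 + 1 + 0 + 0 + 1 = 7

7


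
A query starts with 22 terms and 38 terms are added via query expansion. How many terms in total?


Original terms: 22
Expansion terms: 38
Total = 22 + 38 = 60

60


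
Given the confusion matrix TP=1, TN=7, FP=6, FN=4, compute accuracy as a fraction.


Accuracy = (TP + TN) / (TP + TN + FP + FN)
TP + TN = 1 + 7 = 8
Total = 1 + 7 + 6 + 4 = 18
Accuracy = 8 / 18 = 4/9

4/9


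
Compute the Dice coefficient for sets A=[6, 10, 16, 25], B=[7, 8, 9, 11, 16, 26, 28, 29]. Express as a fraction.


A intersect B = [16]
|A intersect B| = 1
|A| = 4, |B| = 8
Dice = 2*1 / (4+8)
= 2 / 12 = 1/6

1/6


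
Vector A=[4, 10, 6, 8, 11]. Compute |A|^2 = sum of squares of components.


|A|^2 = sum of squared components
A[0]^2 = 4^2 = 16
A[1]^2 = 10^2 = 100
A[2]^2 = 6^2 = 36
A[3]^2 = 8^2 = 64
A[4]^2 = 11^2 = 121
Sum = 16 + 100 + 36 + 64 + 121 = 337

337


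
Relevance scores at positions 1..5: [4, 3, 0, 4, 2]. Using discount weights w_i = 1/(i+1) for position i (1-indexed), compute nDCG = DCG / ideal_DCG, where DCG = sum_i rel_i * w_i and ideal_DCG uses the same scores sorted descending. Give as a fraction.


Position discount weights w_i = 1/(i+1) for i=1..5:
Weights = [1/2, 1/3, 1/4, 1/5, 1/6]
Actual relevance: [4, 3, 0, 4, 2]
DCG = 4/2 + 3/3 + 0/4 + 4/5 + 2/6 = 62/15
Ideal relevance (sorted desc): [4, 4, 3, 2, 0]
Ideal DCG = 4/2 + 4/3 + 3/4 + 2/5 + 0/6 = 269/60
nDCG = DCG / ideal_DCG = 62/15 / 269/60 = 248/269

248/269


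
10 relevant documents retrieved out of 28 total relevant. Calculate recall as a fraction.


Recall = retrieved_relevant / total_relevant
= 10 / 28
= 10 / (10 + 18)
= 5/14

5/14


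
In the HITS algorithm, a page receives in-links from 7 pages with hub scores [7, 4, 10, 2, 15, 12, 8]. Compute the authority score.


Authority = sum of hub scores of in-linkers
In-link 1: hub score = 7
In-link 2: hub score = 4
In-link 3: hub score = 10
In-link 4: hub score = 2
In-link 5: hub score = 15
In-link 6: hub score = 12
In-link 7: hub score = 8
Authority = 7 + 4 + 10 + 2 + 15 + 12 + 8 = 58

58


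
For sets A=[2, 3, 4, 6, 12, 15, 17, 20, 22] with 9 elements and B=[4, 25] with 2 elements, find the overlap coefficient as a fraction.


A intersect B = [4]
|A intersect B| = 1
min(|A|, |B|) = min(9, 2) = 2
Overlap = 1 / 2 = 1/2

1/2


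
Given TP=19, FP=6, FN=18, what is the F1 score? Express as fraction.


F1 = 2 * P * R / (P + R)
P = TP/(TP+FP) = 19/25 = 19/25
R = TP/(TP+FN) = 19/37 = 19/37
2 * P * R = 2 * 19/25 * 19/37 = 722/925
P + R = 19/25 + 19/37 = 1178/925
F1 = 722/925 / 1178/925 = 19/31

19/31


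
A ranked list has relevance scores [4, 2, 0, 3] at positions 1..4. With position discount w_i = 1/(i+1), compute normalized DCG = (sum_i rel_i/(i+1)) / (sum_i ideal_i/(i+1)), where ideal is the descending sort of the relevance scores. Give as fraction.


Position discount weights w_i = 1/(i+1) for i=1..4:
Weights = [1/2, 1/3, 1/4, 1/5]
Actual relevance: [4, 2, 0, 3]
DCG = 4/2 + 2/3 + 0/4 + 3/5 = 49/15
Ideal relevance (sorted desc): [4, 3, 2, 0]
Ideal DCG = 4/2 + 3/3 + 2/4 + 0/5 = 7/2
nDCG = DCG / ideal_DCG = 49/15 / 7/2 = 14/15

14/15


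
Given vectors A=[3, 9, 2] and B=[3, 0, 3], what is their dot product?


Dot product = sum of element-wise products
A[0]*B[0] = 3*3 = 9
A[1]*B[1] = 9*0 = 0
A[2]*B[2] = 2*3 = 6
Sum = 9 + 0 + 6 = 15

15


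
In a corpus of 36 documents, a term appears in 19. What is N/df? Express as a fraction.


IDF ratio = N / df
= 36 / 19
= 36/19

36/19


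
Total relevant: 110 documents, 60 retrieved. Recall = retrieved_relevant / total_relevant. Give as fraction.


Recall = retrieved_relevant / total_relevant
= 60 / 110
= 60 / (60 + 50)
= 6/11

6/11


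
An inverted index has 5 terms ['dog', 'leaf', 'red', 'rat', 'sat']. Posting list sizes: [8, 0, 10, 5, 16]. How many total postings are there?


Summing posting list sizes:
'dog': 8 postings
'leaf': 0 postings
'red': 10 postings
'rat': 5 postings
'sat': 16 postings
Total = 8 + 0 + 10 + 5 + 16 = 39

39


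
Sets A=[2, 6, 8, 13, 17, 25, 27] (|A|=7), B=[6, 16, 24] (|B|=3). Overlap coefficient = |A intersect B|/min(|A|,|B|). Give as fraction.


A intersect B = [6]
|A intersect B| = 1
min(|A|, |B|) = min(7, 3) = 3
Overlap = 1 / 3 = 1/3

1/3


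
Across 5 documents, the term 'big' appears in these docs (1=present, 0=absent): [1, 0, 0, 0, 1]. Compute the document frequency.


Checking each document for 'big':
Doc 1: present
Doc 2: absent
Doc 3: absent
Doc 4: absent
Doc 5: present
df = sum of presences = 1 + 0 + 0 + 0 + 1 = 2

2


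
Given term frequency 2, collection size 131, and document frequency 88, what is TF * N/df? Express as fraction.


TF * (N/df)
= 2 * (131/88)
= 2 * 131/88
= 131/44

131/44


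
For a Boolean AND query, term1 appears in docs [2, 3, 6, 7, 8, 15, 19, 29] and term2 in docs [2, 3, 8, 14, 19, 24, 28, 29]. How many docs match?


Boolean AND: find intersection of posting lists
term1 docs: [2, 3, 6, 7, 8, 15, 19, 29]
term2 docs: [2, 3, 8, 14, 19, 24, 28, 29]
Intersection: [2, 3, 8, 19, 29]
|intersection| = 5

5


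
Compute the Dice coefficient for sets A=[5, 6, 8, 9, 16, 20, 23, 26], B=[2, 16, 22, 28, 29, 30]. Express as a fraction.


A intersect B = [16]
|A intersect B| = 1
|A| = 8, |B| = 6
Dice = 2*1 / (8+6)
= 2 / 14 = 1/7

1/7


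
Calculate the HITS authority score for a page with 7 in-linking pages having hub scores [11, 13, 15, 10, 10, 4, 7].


Authority = sum of hub scores of in-linkers
In-link 1: hub score = 11
In-link 2: hub score = 13
In-link 3: hub score = 15
In-link 4: hub score = 10
In-link 5: hub score = 10
In-link 6: hub score = 4
In-link 7: hub score = 7
Authority = 11 + 13 + 15 + 10 + 10 + 4 + 7 = 70

70


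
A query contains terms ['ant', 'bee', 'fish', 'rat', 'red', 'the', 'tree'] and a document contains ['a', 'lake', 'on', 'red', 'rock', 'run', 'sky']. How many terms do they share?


Query terms: ['ant', 'bee', 'fish', 'rat', 'red', 'the', 'tree']
Document terms: ['a', 'lake', 'on', 'red', 'rock', 'run', 'sky']
Common terms: ['red']
Overlap count = 1

1


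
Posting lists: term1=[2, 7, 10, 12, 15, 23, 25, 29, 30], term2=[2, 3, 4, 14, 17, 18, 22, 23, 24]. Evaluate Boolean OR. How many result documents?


Boolean OR: find union of posting lists
term1 docs: [2, 7, 10, 12, 15, 23, 25, 29, 30]
term2 docs: [2, 3, 4, 14, 17, 18, 22, 23, 24]
Union: [2, 3, 4, 7, 10, 12, 14, 15, 17, 18, 22, 23, 24, 25, 29, 30]
|union| = 16

16


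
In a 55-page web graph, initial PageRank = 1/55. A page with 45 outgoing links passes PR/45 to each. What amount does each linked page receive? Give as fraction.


Initial PR = 1/55 = 1/55
Outlinks = 45
Contribution per link = PR / outlinks
= 1/55 / 45
= 1/2475

1/2475


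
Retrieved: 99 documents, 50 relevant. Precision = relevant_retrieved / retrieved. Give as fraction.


Precision = relevant_retrieved / total_retrieved
= 50 / 99
= 50 / (50 + 49)
= 50/99

50/99


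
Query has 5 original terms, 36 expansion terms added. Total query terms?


Original terms: 5
Expansion terms: 36
Total = 5 + 36 = 41

41


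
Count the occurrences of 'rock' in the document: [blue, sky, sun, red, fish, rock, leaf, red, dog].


Document has 9 words
Scanning for 'rock':
Found at positions: [5]
Count = 1

1


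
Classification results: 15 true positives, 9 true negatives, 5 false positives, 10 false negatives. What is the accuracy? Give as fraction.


Accuracy = (TP + TN) / (TP + TN + FP + FN)
TP + TN = 15 + 9 = 24
Total = 15 + 9 + 5 + 10 = 39
Accuracy = 24 / 39 = 8/13

8/13


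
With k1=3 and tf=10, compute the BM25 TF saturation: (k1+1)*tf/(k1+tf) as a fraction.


BM25 TF component = (k1+1)*tf / (k1+tf)
k1 = 3, tf = 10
Numerator = (3+1)*10 = 40
Denominator = 3 + 10 = 13
= 40/13 = 40/13

40/13


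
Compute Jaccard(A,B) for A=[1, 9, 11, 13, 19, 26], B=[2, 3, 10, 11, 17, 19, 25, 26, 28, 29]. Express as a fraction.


A intersect B = [11, 19, 26]
|A intersect B| = 3
A union B = [1, 2, 3, 9, 10, 11, 13, 17, 19, 25, 26, 28, 29]
|A union B| = 13
Jaccard = 3/13 = 3/13

3/13


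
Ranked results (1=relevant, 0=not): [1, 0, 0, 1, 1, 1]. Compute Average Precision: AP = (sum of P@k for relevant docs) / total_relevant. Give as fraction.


Computing P@k for each relevant position:
Position 1: relevant, P@1 = 1/1 = 1
Position 2: not relevant
Position 3: not relevant
Position 4: relevant, P@4 = 2/4 = 1/2
Position 5: relevant, P@5 = 3/5 = 3/5
Position 6: relevant, P@6 = 4/6 = 2/3
Sum of P@k = 1 + 1/2 + 3/5 + 2/3 = 83/30
AP = 83/30 / 4 = 83/120

83/120


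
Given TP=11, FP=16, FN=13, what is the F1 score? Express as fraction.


F1 = 2 * P * R / (P + R)
P = TP/(TP+FP) = 11/27 = 11/27
R = TP/(TP+FN) = 11/24 = 11/24
2 * P * R = 2 * 11/27 * 11/24 = 121/324
P + R = 11/27 + 11/24 = 187/216
F1 = 121/324 / 187/216 = 22/51

22/51


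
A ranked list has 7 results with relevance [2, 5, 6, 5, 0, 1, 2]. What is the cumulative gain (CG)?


Cumulative Gain = sum of relevance scores
Position 1: rel=2, running sum=2
Position 2: rel=5, running sum=7
Position 3: rel=6, running sum=13
Position 4: rel=5, running sum=18
Position 5: rel=0, running sum=18
Position 6: rel=1, running sum=19
Position 7: rel=2, running sum=21
CG = 21

21


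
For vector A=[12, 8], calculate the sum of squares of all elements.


|A|^2 = sum of squared components
A[0]^2 = 12^2 = 144
A[1]^2 = 8^2 = 64
Sum = 144 + 64 = 208

208


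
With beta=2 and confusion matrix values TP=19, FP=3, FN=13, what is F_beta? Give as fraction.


P = TP/(TP+FP) = 19/22 = 19/22
R = TP/(TP+FN) = 19/32 = 19/32
beta^2 = 2^2 = 4
(1 + beta^2) = 5
Numerator = (1+beta^2)*P*R = 1805/704
Denominator = beta^2*P + R = 38/11 + 19/32 = 1425/352
F_beta = 19/30

19/30


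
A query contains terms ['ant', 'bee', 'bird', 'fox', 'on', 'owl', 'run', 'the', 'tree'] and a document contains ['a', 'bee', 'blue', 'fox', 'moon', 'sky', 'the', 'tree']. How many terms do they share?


Query terms: ['ant', 'bee', 'bird', 'fox', 'on', 'owl', 'run', 'the', 'tree']
Document terms: ['a', 'bee', 'blue', 'fox', 'moon', 'sky', 'the', 'tree']
Common terms: ['bee', 'fox', 'the', 'tree']
Overlap count = 4

4


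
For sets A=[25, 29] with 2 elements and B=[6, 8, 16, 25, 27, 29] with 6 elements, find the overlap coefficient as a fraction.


A intersect B = [25, 29]
|A intersect B| = 2
min(|A|, |B|) = min(2, 6) = 2
Overlap = 2 / 2 = 1

1


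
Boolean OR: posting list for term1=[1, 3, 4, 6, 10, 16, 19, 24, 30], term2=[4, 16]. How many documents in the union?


Boolean OR: find union of posting lists
term1 docs: [1, 3, 4, 6, 10, 16, 19, 24, 30]
term2 docs: [4, 16]
Union: [1, 3, 4, 6, 10, 16, 19, 24, 30]
|union| = 9

9


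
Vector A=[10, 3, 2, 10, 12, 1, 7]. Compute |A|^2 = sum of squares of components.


|A|^2 = sum of squared components
A[0]^2 = 10^2 = 100
A[1]^2 = 3^2 = 9
A[2]^2 = 2^2 = 4
A[3]^2 = 10^2 = 100
A[4]^2 = 12^2 = 144
A[5]^2 = 1^2 = 1
A[6]^2 = 7^2 = 49
Sum = 100 + 9 + 4 + 100 + 144 + 1 + 49 = 407

407


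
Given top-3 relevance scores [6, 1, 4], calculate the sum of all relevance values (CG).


Cumulative Gain = sum of relevance scores
Position 1: rel=6, running sum=6
Position 2: rel=1, running sum=7
Position 3: rel=4, running sum=11
CG = 11

11


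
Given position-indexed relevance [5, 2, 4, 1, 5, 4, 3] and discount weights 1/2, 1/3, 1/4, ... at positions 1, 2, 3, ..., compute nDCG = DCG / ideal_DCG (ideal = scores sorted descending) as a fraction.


Position discount weights w_i = 1/(i+1) for i=1..7:
Weights = [1/2, 1/3, 1/4, 1/5, 1/6, 1/7, 1/8]
Actual relevance: [5, 2, 4, 1, 5, 4, 3]
DCG = 5/2 + 2/3 + 4/4 + 1/5 + 5/6 + 4/7 + 3/8 = 1721/280
Ideal relevance (sorted desc): [5, 5, 4, 4, 3, 2, 1]
Ideal DCG = 5/2 + 5/3 + 4/4 + 4/5 + 3/6 + 2/7 + 1/8 = 5777/840
nDCG = DCG / ideal_DCG = 1721/280 / 5777/840 = 5163/5777

5163/5777


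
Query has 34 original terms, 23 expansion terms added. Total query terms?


Original terms: 34
Expansion terms: 23
Total = 34 + 23 = 57

57


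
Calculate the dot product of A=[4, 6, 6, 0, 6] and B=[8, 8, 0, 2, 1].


Dot product = sum of element-wise products
A[0]*B[0] = 4*8 = 32
A[1]*B[1] = 6*8 = 48
A[2]*B[2] = 6*0 = 0
A[3]*B[3] = 0*2 = 0
A[4]*B[4] = 6*1 = 6
Sum = 32 + 48 + 0 + 0 + 6 = 86

86


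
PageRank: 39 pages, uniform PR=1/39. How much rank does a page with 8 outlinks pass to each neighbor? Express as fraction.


Initial PR = 1/39 = 1/39
Outlinks = 8
Contribution per link = PR / outlinks
= 1/39 / 8
= 1/312

1/312


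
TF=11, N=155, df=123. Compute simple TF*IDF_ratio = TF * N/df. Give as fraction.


TF * (N/df)
= 11 * (155/123)
= 11 * 155/123
= 1705/123

1705/123


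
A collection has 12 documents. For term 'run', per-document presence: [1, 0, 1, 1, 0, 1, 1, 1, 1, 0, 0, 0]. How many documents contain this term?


Checking each document for 'run':
Doc 1: present
Doc 2: absent
Doc 3: present
Doc 4: present
Doc 5: absent
Doc 6: present
Doc 7: present
Doc 8: present
Doc 9: present
Doc 10: absent
Doc 11: absent
Doc 12: absent
df = sum of presences = 1 + 0 + 1 + 1 + 0 + 1 + 1 + 1 + 1 + 0 + 0 + 0 = 7

7


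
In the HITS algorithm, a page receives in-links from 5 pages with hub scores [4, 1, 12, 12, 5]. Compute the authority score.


Authority = sum of hub scores of in-linkers
In-link 1: hub score = 4
In-link 2: hub score = 1
In-link 3: hub score = 12
In-link 4: hub score = 12
In-link 5: hub score = 5
Authority = 4 + 1 + 12 + 12 + 5 = 34

34


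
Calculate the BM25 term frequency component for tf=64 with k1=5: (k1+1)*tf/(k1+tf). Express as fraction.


BM25 TF component = (k1+1)*tf / (k1+tf)
k1 = 5, tf = 64
Numerator = (5+1)*64 = 384
Denominator = 5 + 64 = 69
= 384/69 = 128/23

128/23


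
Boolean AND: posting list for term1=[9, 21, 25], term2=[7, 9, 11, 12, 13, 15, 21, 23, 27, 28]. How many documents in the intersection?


Boolean AND: find intersection of posting lists
term1 docs: [9, 21, 25]
term2 docs: [7, 9, 11, 12, 13, 15, 21, 23, 27, 28]
Intersection: [9, 21]
|intersection| = 2

2


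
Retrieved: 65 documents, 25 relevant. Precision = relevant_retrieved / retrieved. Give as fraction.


Precision = relevant_retrieved / total_retrieved
= 25 / 65
= 25 / (25 + 40)
= 5/13

5/13


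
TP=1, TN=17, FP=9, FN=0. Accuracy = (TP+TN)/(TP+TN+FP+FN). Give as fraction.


Accuracy = (TP + TN) / (TP + TN + FP + FN)
TP + TN = 1 + 17 = 18
Total = 1 + 17 + 9 + 0 = 27
Accuracy = 18 / 27 = 2/3

2/3


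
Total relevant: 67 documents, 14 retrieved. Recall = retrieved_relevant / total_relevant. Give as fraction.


Recall = retrieved_relevant / total_relevant
= 14 / 67
= 14 / (14 + 53)
= 14/67

14/67


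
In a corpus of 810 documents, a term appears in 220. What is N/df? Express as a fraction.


IDF ratio = N / df
= 810 / 220
= 81/22

81/22


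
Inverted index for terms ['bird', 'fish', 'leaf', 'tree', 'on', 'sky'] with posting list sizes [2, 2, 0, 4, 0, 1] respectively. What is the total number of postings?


Summing posting list sizes:
'bird': 2 postings
'fish': 2 postings
'leaf': 0 postings
'tree': 4 postings
'on': 0 postings
'sky': 1 postings
Total = 2 + 2 + 0 + 4 + 0 + 1 = 9

9


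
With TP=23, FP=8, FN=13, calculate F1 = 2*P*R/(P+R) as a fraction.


F1 = 2 * P * R / (P + R)
P = TP/(TP+FP) = 23/31 = 23/31
R = TP/(TP+FN) = 23/36 = 23/36
2 * P * R = 2 * 23/31 * 23/36 = 529/558
P + R = 23/31 + 23/36 = 1541/1116
F1 = 529/558 / 1541/1116 = 46/67

46/67


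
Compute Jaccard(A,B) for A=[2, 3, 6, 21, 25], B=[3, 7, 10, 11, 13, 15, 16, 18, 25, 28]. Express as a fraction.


A intersect B = [3, 25]
|A intersect B| = 2
A union B = [2, 3, 6, 7, 10, 11, 13, 15, 16, 18, 21, 25, 28]
|A union B| = 13
Jaccard = 2/13 = 2/13

2/13


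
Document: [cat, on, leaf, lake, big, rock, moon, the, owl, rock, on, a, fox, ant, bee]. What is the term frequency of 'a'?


Document has 15 words
Scanning for 'a':
Found at positions: [11]
Count = 1

1


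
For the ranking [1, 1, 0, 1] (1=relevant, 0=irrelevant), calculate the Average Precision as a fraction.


Computing P@k for each relevant position:
Position 1: relevant, P@1 = 1/1 = 1
Position 2: relevant, P@2 = 2/2 = 1
Position 3: not relevant
Position 4: relevant, P@4 = 3/4 = 3/4
Sum of P@k = 1 + 1 + 3/4 = 11/4
AP = 11/4 / 3 = 11/12

11/12


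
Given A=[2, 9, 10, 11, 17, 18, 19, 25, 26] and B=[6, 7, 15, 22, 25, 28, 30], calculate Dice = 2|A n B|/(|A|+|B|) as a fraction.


A intersect B = [25]
|A intersect B| = 1
|A| = 9, |B| = 7
Dice = 2*1 / (9+7)
= 2 / 16 = 1/8

1/8


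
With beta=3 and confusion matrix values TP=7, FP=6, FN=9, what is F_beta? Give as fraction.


P = TP/(TP+FP) = 7/13 = 7/13
R = TP/(TP+FN) = 7/16 = 7/16
beta^2 = 3^2 = 9
(1 + beta^2) = 10
Numerator = (1+beta^2)*P*R = 245/104
Denominator = beta^2*P + R = 63/13 + 7/16 = 1099/208
F_beta = 70/157

70/157


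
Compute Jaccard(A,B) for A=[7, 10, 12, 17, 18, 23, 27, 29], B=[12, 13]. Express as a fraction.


A intersect B = [12]
|A intersect B| = 1
A union B = [7, 10, 12, 13, 17, 18, 23, 27, 29]
|A union B| = 9
Jaccard = 1/9 = 1/9

1/9


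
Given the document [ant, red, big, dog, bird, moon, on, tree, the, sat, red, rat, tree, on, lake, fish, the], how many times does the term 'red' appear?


Document has 17 words
Scanning for 'red':
Found at positions: [1, 10]
Count = 2

2


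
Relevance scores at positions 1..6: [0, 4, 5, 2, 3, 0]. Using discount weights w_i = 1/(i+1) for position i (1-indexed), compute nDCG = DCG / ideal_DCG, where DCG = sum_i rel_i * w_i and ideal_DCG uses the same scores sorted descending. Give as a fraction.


Position discount weights w_i = 1/(i+1) for i=1..6:
Weights = [1/2, 1/3, 1/4, 1/5, 1/6, 1/7]
Actual relevance: [0, 4, 5, 2, 3, 0]
DCG = 0/2 + 4/3 + 5/4 + 2/5 + 3/6 + 0/7 = 209/60
Ideal relevance (sorted desc): [5, 4, 3, 2, 0, 0]
Ideal DCG = 5/2 + 4/3 + 3/4 + 2/5 + 0/6 + 0/7 = 299/60
nDCG = DCG / ideal_DCG = 209/60 / 299/60 = 209/299

209/299


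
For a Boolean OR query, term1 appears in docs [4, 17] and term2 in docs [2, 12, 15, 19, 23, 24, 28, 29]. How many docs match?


Boolean OR: find union of posting lists
term1 docs: [4, 17]
term2 docs: [2, 12, 15, 19, 23, 24, 28, 29]
Union: [2, 4, 12, 15, 17, 19, 23, 24, 28, 29]
|union| = 10

10


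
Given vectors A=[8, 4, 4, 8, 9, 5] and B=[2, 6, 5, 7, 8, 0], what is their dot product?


Dot product = sum of element-wise products
A[0]*B[0] = 8*2 = 16
A[1]*B[1] = 4*6 = 24
A[2]*B[2] = 4*5 = 20
A[3]*B[3] = 8*7 = 56
A[4]*B[4] = 9*8 = 72
A[5]*B[5] = 5*0 = 0
Sum = 16 + 24 + 20 + 56 + 72 + 0 = 188

188


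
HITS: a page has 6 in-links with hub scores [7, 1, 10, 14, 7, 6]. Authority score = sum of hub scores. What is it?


Authority = sum of hub scores of in-linkers
In-link 1: hub score = 7
In-link 2: hub score = 1
In-link 3: hub score = 10
In-link 4: hub score = 14
In-link 5: hub score = 7
In-link 6: hub score = 6
Authority = 7 + 1 + 10 + 14 + 7 + 6 = 45

45


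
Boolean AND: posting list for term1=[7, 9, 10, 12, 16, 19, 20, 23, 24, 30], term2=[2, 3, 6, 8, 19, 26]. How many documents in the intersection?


Boolean AND: find intersection of posting lists
term1 docs: [7, 9, 10, 12, 16, 19, 20, 23, 24, 30]
term2 docs: [2, 3, 6, 8, 19, 26]
Intersection: [19]
|intersection| = 1

1


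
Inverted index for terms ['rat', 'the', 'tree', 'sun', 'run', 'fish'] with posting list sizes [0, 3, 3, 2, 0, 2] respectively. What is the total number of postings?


Summing posting list sizes:
'rat': 0 postings
'the': 3 postings
'tree': 3 postings
'sun': 2 postings
'run': 0 postings
'fish': 2 postings
Total = 0 + 3 + 3 + 2 + 0 + 2 = 10

10


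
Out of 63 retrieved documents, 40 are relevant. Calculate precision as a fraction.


Precision = relevant_retrieved / total_retrieved
= 40 / 63
= 40 / (40 + 23)
= 40/63

40/63


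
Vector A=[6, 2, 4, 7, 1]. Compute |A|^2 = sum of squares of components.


|A|^2 = sum of squared components
A[0]^2 = 6^2 = 36
A[1]^2 = 2^2 = 4
A[2]^2 = 4^2 = 16
A[3]^2 = 7^2 = 49
A[4]^2 = 1^2 = 1
Sum = 36 + 4 + 16 + 49 + 1 = 106

106


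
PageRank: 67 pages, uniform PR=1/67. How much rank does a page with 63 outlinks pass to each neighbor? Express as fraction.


Initial PR = 1/67 = 1/67
Outlinks = 63
Contribution per link = PR / outlinks
= 1/67 / 63
= 1/4221

1/4221


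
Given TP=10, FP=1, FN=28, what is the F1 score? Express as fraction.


F1 = 2 * P * R / (P + R)
P = TP/(TP+FP) = 10/11 = 10/11
R = TP/(TP+FN) = 10/38 = 5/19
2 * P * R = 2 * 10/11 * 5/19 = 100/209
P + R = 10/11 + 5/19 = 245/209
F1 = 100/209 / 245/209 = 20/49

20/49


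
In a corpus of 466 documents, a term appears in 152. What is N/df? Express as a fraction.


IDF ratio = N / df
= 466 / 152
= 233/76

233/76


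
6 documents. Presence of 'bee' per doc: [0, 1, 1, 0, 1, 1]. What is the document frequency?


Checking each document for 'bee':
Doc 1: absent
Doc 2: present
Doc 3: present
Doc 4: absent
Doc 5: present
Doc 6: present
df = sum of presences = 0 + 1 + 1 + 0 + 1 + 1 = 4

4


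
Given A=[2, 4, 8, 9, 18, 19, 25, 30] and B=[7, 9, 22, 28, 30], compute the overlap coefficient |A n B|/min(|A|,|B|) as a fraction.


A intersect B = [9, 30]
|A intersect B| = 2
min(|A|, |B|) = min(8, 5) = 5
Overlap = 2 / 5 = 2/5

2/5


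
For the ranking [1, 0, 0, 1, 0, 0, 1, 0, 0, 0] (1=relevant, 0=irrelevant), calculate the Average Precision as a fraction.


Computing P@k for each relevant position:
Position 1: relevant, P@1 = 1/1 = 1
Position 2: not relevant
Position 3: not relevant
Position 4: relevant, P@4 = 2/4 = 1/2
Position 5: not relevant
Position 6: not relevant
Position 7: relevant, P@7 = 3/7 = 3/7
Position 8: not relevant
Position 9: not relevant
Position 10: not relevant
Sum of P@k = 1 + 1/2 + 3/7 = 27/14
AP = 27/14 / 3 = 9/14

9/14


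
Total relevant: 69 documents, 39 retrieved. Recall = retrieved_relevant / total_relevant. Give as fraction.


Recall = retrieved_relevant / total_relevant
= 39 / 69
= 39 / (39 + 30)
= 13/23

13/23


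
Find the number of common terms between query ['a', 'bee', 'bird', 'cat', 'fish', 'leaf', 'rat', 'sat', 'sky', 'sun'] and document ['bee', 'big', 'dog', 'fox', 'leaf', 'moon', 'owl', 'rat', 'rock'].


Query terms: ['a', 'bee', 'bird', 'cat', 'fish', 'leaf', 'rat', 'sat', 'sky', 'sun']
Document terms: ['bee', 'big', 'dog', 'fox', 'leaf', 'moon', 'owl', 'rat', 'rock']
Common terms: ['bee', 'leaf', 'rat']
Overlap count = 3

3


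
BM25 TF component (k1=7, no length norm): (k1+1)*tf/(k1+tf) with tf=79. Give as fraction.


BM25 TF component = (k1+1)*tf / (k1+tf)
k1 = 7, tf = 79
Numerator = (7+1)*79 = 632
Denominator = 7 + 79 = 86
= 632/86 = 316/43

316/43


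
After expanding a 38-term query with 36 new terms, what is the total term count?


Original terms: 38
Expansion terms: 36
Total = 38 + 36 = 74

74


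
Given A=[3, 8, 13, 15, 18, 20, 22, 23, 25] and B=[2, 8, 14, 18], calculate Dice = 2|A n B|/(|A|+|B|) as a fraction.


A intersect B = [8, 18]
|A intersect B| = 2
|A| = 9, |B| = 4
Dice = 2*2 / (9+4)
= 4 / 13 = 4/13

4/13


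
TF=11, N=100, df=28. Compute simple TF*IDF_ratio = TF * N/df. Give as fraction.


TF * (N/df)
= 11 * (100/28)
= 11 * 25/7
= 275/7

275/7


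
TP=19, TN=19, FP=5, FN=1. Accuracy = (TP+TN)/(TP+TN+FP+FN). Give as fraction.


Accuracy = (TP + TN) / (TP + TN + FP + FN)
TP + TN = 19 + 19 = 38
Total = 19 + 19 + 5 + 1 = 44
Accuracy = 38 / 44 = 19/22

19/22


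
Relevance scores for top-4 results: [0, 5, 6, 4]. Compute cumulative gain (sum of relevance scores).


Cumulative Gain = sum of relevance scores
Position 1: rel=0, running sum=0
Position 2: rel=5, running sum=5
Position 3: rel=6, running sum=11
Position 4: rel=4, running sum=15
CG = 15

15


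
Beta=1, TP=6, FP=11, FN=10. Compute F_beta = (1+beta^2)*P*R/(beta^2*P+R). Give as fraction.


P = TP/(TP+FP) = 6/17 = 6/17
R = TP/(TP+FN) = 6/16 = 3/8
beta^2 = 1^2 = 1
(1 + beta^2) = 2
Numerator = (1+beta^2)*P*R = 9/34
Denominator = beta^2*P + R = 6/17 + 3/8 = 99/136
F_beta = 4/11

4/11


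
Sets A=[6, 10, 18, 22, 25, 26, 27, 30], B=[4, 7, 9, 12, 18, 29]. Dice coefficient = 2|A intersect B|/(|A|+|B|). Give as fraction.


A intersect B = [18]
|A intersect B| = 1
|A| = 8, |B| = 6
Dice = 2*1 / (8+6)
= 2 / 14 = 1/7

1/7


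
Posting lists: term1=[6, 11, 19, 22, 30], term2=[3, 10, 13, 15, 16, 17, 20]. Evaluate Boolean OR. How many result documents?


Boolean OR: find union of posting lists
term1 docs: [6, 11, 19, 22, 30]
term2 docs: [3, 10, 13, 15, 16, 17, 20]
Union: [3, 6, 10, 11, 13, 15, 16, 17, 19, 20, 22, 30]
|union| = 12

12


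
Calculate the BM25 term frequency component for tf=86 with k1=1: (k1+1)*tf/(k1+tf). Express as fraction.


BM25 TF component = (k1+1)*tf / (k1+tf)
k1 = 1, tf = 86
Numerator = (1+1)*86 = 172
Denominator = 1 + 86 = 87
= 172/87 = 172/87

172/87


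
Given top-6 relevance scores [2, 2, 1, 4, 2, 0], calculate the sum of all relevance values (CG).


Cumulative Gain = sum of relevance scores
Position 1: rel=2, running sum=2
Position 2: rel=2, running sum=4
Position 3: rel=1, running sum=5
Position 4: rel=4, running sum=9
Position 5: rel=2, running sum=11
Position 6: rel=0, running sum=11
CG = 11

11


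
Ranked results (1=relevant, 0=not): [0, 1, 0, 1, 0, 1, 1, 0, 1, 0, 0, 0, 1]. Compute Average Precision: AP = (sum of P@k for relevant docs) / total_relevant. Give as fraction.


Computing P@k for each relevant position:
Position 1: not relevant
Position 2: relevant, P@2 = 1/2 = 1/2
Position 3: not relevant
Position 4: relevant, P@4 = 2/4 = 1/2
Position 5: not relevant
Position 6: relevant, P@6 = 3/6 = 1/2
Position 7: relevant, P@7 = 4/7 = 4/7
Position 8: not relevant
Position 9: relevant, P@9 = 5/9 = 5/9
Position 10: not relevant
Position 11: not relevant
Position 12: not relevant
Position 13: relevant, P@13 = 6/13 = 6/13
Sum of P@k = 1/2 + 1/2 + 1/2 + 4/7 + 5/9 + 6/13 = 5059/1638
AP = 5059/1638 / 6 = 5059/9828

5059/9828


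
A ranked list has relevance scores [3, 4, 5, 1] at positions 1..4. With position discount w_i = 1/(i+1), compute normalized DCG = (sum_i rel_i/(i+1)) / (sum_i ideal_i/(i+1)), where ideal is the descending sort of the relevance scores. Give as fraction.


Position discount weights w_i = 1/(i+1) for i=1..4:
Weights = [1/2, 1/3, 1/4, 1/5]
Actual relevance: [3, 4, 5, 1]
DCG = 3/2 + 4/3 + 5/4 + 1/5 = 257/60
Ideal relevance (sorted desc): [5, 4, 3, 1]
Ideal DCG = 5/2 + 4/3 + 3/4 + 1/5 = 287/60
nDCG = DCG / ideal_DCG = 257/60 / 287/60 = 257/287

257/287


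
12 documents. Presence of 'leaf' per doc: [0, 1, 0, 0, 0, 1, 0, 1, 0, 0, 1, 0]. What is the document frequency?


Checking each document for 'leaf':
Doc 1: absent
Doc 2: present
Doc 3: absent
Doc 4: absent
Doc 5: absent
Doc 6: present
Doc 7: absent
Doc 8: present
Doc 9: absent
Doc 10: absent
Doc 11: present
Doc 12: absent
df = sum of presences = 0 + 1 + 0 + 0 + 0 + 1 + 0 + 1 + 0 + 0 + 1 + 0 = 4

4


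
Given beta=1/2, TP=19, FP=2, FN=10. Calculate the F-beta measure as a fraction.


P = TP/(TP+FP) = 19/21 = 19/21
R = TP/(TP+FN) = 19/29 = 19/29
beta^2 = 1/2^2 = 1/4
(1 + beta^2) = 5/4
Numerator = (1+beta^2)*P*R = 1805/2436
Denominator = beta^2*P + R = 19/84 + 19/29 = 2147/2436
F_beta = 95/113

95/113


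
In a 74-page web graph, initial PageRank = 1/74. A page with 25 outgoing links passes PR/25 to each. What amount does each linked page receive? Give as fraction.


Initial PR = 1/74 = 1/74
Outlinks = 25
Contribution per link = PR / outlinks
= 1/74 / 25
= 1/1850

1/1850


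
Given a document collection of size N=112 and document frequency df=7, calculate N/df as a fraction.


IDF ratio = N / df
= 112 / 7
= 16

16


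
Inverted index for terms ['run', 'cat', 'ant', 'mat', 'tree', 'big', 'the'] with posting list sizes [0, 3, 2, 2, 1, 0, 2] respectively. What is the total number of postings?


Summing posting list sizes:
'run': 0 postings
'cat': 3 postings
'ant': 2 postings
'mat': 2 postings
'tree': 1 postings
'big': 0 postings
'the': 2 postings
Total = 0 + 3 + 2 + 2 + 1 + 0 + 2 = 10

10


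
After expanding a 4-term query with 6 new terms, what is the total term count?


Original terms: 4
Expansion terms: 6
Total = 4 + 6 = 10

10


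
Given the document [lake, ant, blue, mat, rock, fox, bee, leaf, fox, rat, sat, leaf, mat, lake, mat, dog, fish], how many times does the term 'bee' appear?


Document has 17 words
Scanning for 'bee':
Found at positions: [6]
Count = 1

1


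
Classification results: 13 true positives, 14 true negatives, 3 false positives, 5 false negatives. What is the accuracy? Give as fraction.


Accuracy = (TP + TN) / (TP + TN + FP + FN)
TP + TN = 13 + 14 = 27
Total = 13 + 14 + 3 + 5 = 35
Accuracy = 27 / 35 = 27/35

27/35


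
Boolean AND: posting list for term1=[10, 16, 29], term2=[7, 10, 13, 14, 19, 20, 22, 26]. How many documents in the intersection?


Boolean AND: find intersection of posting lists
term1 docs: [10, 16, 29]
term2 docs: [7, 10, 13, 14, 19, 20, 22, 26]
Intersection: [10]
|intersection| = 1

1


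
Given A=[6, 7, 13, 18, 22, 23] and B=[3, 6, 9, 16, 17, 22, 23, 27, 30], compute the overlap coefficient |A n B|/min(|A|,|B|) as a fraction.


A intersect B = [6, 22, 23]
|A intersect B| = 3
min(|A|, |B|) = min(6, 9) = 6
Overlap = 3 / 6 = 1/2

1/2


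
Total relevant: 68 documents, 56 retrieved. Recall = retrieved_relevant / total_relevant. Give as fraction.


Recall = retrieved_relevant / total_relevant
= 56 / 68
= 56 / (56 + 12)
= 14/17

14/17


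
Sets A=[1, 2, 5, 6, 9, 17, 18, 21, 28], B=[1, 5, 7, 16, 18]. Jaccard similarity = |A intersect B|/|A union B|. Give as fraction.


A intersect B = [1, 5, 18]
|A intersect B| = 3
A union B = [1, 2, 5, 6, 7, 9, 16, 17, 18, 21, 28]
|A union B| = 11
Jaccard = 3/11 = 3/11

3/11


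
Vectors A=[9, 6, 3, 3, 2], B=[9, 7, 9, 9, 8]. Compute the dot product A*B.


Dot product = sum of element-wise products
A[0]*B[0] = 9*9 = 81
A[1]*B[1] = 6*7 = 42
A[2]*B[2] = 3*9 = 27
A[3]*B[3] = 3*9 = 27
A[4]*B[4] = 2*8 = 16
Sum = 81 + 42 + 27 + 27 + 16 = 193

193


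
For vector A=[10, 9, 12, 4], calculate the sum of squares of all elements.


|A|^2 = sum of squared components
A[0]^2 = 10^2 = 100
A[1]^2 = 9^2 = 81
A[2]^2 = 12^2 = 144
A[3]^2 = 4^2 = 16
Sum = 100 + 81 + 144 + 16 = 341

341


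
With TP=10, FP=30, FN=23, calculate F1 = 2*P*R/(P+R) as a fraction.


F1 = 2 * P * R / (P + R)
P = TP/(TP+FP) = 10/40 = 1/4
R = TP/(TP+FN) = 10/33 = 10/33
2 * P * R = 2 * 1/4 * 10/33 = 5/33
P + R = 1/4 + 10/33 = 73/132
F1 = 5/33 / 73/132 = 20/73

20/73


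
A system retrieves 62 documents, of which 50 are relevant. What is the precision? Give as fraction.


Precision = relevant_retrieved / total_retrieved
= 50 / 62
= 50 / (50 + 12)
= 25/31

25/31


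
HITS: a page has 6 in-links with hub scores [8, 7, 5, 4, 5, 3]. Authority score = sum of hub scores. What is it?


Authority = sum of hub scores of in-linkers
In-link 1: hub score = 8
In-link 2: hub score = 7
In-link 3: hub score = 5
In-link 4: hub score = 4
In-link 5: hub score = 5
In-link 6: hub score = 3
Authority = 8 + 7 + 5 + 4 + 5 + 3 = 32

32


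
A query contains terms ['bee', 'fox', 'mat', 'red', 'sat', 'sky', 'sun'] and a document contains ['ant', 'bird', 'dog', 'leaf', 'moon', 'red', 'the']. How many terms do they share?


Query terms: ['bee', 'fox', 'mat', 'red', 'sat', 'sky', 'sun']
Document terms: ['ant', 'bird', 'dog', 'leaf', 'moon', 'red', 'the']
Common terms: ['red']
Overlap count = 1

1


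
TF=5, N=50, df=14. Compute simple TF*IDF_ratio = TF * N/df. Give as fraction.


TF * (N/df)
= 5 * (50/14)
= 5 * 25/7
= 125/7

125/7


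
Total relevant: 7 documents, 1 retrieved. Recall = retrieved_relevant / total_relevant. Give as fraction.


Recall = retrieved_relevant / total_relevant
= 1 / 7
= 1 / (1 + 6)
= 1/7

1/7


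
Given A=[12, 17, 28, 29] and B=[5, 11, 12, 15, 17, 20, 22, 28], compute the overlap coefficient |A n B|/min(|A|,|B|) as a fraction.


A intersect B = [12, 17, 28]
|A intersect B| = 3
min(|A|, |B|) = min(4, 8) = 4
Overlap = 3 / 4 = 3/4

3/4


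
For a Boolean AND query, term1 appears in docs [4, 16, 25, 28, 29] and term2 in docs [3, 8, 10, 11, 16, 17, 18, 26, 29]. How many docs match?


Boolean AND: find intersection of posting lists
term1 docs: [4, 16, 25, 28, 29]
term2 docs: [3, 8, 10, 11, 16, 17, 18, 26, 29]
Intersection: [16, 29]
|intersection| = 2

2


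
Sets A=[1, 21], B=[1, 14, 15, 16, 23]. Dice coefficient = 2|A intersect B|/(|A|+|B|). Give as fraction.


A intersect B = [1]
|A intersect B| = 1
|A| = 2, |B| = 5
Dice = 2*1 / (2+5)
= 2 / 7 = 2/7

2/7
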